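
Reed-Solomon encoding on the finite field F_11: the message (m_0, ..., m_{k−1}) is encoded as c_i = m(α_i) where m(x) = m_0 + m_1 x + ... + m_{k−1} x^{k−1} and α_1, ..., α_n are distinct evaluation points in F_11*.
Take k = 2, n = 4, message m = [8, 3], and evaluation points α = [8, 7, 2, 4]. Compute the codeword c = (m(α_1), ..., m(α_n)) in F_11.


c = [10, 7, 3, 9]

Message polynomial: m(x) = 8 + 3·x (mod 11).
For each evaluation point α_i, compute m(α_i) mod 11:
  α_1 = 8: Horner steps 3 → 10, so m(8) = 10.
  α_2 = 7: Horner steps 3 → 7, so m(7) = 7.
  α_3 = 2: Horner steps 3 → 3, so m(2) = 3.
  α_4 = 4: Horner steps 3 → 9, so m(4) = 9.
Codeword c = [10, 7, 3, 9] ∈ F_11^4.


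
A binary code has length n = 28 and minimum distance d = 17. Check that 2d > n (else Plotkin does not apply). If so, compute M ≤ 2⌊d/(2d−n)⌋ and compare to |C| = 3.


Plotkin bound M ≤ 4; given |C| = 3 ≤ bound (satisfied).

Check applicability: 2d = 34, n = 28.
2d − n = 6 > 0, so Plotkin applies.
Compute d/(2d−n) = 17/6 ≈ 2.8333.
⌊d/(2d−n)⌋ = 2.
Plotkin bound: M ≤ 2·2 = 4.
Given |C| = 3, check: satisfied.
This |C| is below the Plotkin bound.


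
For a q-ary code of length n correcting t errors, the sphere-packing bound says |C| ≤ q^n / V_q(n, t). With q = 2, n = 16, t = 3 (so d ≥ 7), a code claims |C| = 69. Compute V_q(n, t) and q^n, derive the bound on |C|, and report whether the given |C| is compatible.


V_q(n, t) = 697, q^n = 65536, Hamming bound = 94, |C| = 69 ≤ bound (satisfied).

Step 1: Compute V_q(n, t) = Σ_{j=0}^3 C(n, j) (q−1)^j.
  j = 0: C(16,0)·(1)^0 = 1·1 = 1.
  j = 1: C(16,1)·(1)^1 = 16·1 = 16.
  j = 2: C(16,2)·(1)^2 = 120·1 = 120.
  j = 3: C(16,3)·(1)^3 = 560·1 = 560.
  V_q(n, t) = 1 + 16 + 120 + 560 = 697.
Step 2: q^n = 2^16 = 65536.
Step 3: Hamming bound ⌊q^n / V_q(n,t)⌋ = ⌊65536/697⌋ = 94.
Step 4: Compare |C| = 69 to 94: satisfied.
The claimed |C| lies below the Hamming bound.


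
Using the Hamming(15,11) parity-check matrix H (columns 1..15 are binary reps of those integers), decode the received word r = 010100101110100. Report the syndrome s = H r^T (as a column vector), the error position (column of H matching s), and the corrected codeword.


s = (0, 1, 0, 0)^T, error position = 4, corrected codeword c = 010000101110100

Compute s = H r^T mod 2 one row at a time:
  s_1 = 0 + 1 + 1 + 1 + 0 + 1 + 0 + 0 = 4 ≡ 0 (mod 2).
  s_2 = 1 + 0 + 0 + 1 + 0 + 1 + 0 + 0 = 3 ≡ 1 (mod 2).
  s_3 = 1 + 0 + 0 + 1 + 1 + 1 + 0 + 0 = 4 ≡ 0 (mod 2).
  s_4 = 0 + 0 + 0 + 1 + 1 + 1 + 1 + 0 = 4 ≡ 0 (mod 2).
s = (0, 1, 0, 0)^T — this equals column 4 of H (binary 0100), so error is at position 4.
Correct: flip bit 4 of r = 010100101110100 to get c = 010000101110100.


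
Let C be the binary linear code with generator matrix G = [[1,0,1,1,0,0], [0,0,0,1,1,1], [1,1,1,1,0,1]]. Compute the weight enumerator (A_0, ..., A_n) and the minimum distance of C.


Weight distribution: A_0 = 1, A_2 = 1, A_3 = 3, A_4 = 2, A_5 = 1. Minimum distance d = 2.

Enumerate all 2^3 = 8 messages m ∈ F_2^3.
For each, compute codeword c = mG in F_2^6, then tally its weight.
  m = 000 → c = 000000, weight = 0.
  m = 100 → c = 101100, weight = 3.
  m = 010 → c = 000111, weight = 3.
  m = 110 → c = 101011, weight = 4.
  m = 001 → c = 111101, weight = 5.
  m = 101 → c = 010001, weight = 2.
  m = 011 → c = 111010, weight = 4.
  m = 111 → c = 010110, weight = 3.
Tally weights:
  weight 0: 1 codewords.
  weight 2: 1 codewords.
  weight 3: 3 codewords.
  weight 4: 2 codewords.
  weight 5: 1 codewords.
Minimum distance d = smallest w > 0 with A_w > 0 = 2.
Sanity: Σ A_w = 8 = 2^3 = 8 ✓.


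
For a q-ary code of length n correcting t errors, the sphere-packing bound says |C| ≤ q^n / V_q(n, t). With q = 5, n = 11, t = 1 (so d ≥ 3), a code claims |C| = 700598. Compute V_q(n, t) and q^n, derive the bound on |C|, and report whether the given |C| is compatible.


V_q(n, t) = 45, q^n = 48828125, Hamming bound = 1085069, |C| = 700598 ≤ bound (satisfied).

Step 1: Compute V_q(n, t) = Σ_{j=0}^1 C(n, j) (q−1)^j.
  j = 0: C(11,0)·(4)^0 = 1·1 = 1.
  j = 1: C(11,1)·(4)^1 = 11·4 = 44.
  V_q(n, t) = 1 + 44 = 45.
Step 2: q^n = 5^11 = 48828125.
Step 3: Hamming bound ⌊q^n / V_q(n,t)⌋ = ⌊48828125/45⌋ = 1085069.
Step 4: Compare |C| = 700598 to 1085069: satisfied.
The claimed |C| lies below the Hamming bound.


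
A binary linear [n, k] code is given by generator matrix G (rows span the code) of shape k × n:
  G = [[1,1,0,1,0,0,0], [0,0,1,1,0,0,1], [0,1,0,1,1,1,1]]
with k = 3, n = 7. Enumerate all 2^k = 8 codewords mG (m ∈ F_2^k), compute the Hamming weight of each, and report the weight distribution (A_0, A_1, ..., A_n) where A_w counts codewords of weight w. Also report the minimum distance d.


Weight distribution: A_0 = 1, A_3 = 2, A_4 = 3, A_5 = 2. Minimum distance d = 3.

Enumerate all 2^3 = 8 messages m ∈ F_2^3.
For each, compute codeword c = mG in F_2^7, then tally its weight.
  m = 000 → c = 0000000, weight = 0.
  m = 100 → c = 1101000, weight = 3.
  m = 010 → c = 0011001, weight = 3.
  m = 110 → c = 1110001, weight = 4.
  m = 001 → c = 0101111, weight = 5.
  m = 101 → c = 1000111, weight = 4.
  m = 011 → c = 0110110, weight = 4.
  m = 111 → c = 1011110, weight = 5.
Tally weights:
  weight 0: 1 codewords.
  weight 3: 2 codewords.
  weight 4: 3 codewords.
  weight 5: 2 codewords.
Minimum distance d = smallest w > 0 with A_w > 0 = 3.
Sanity: Σ A_w = 8 = 2^3 = 8 ✓.


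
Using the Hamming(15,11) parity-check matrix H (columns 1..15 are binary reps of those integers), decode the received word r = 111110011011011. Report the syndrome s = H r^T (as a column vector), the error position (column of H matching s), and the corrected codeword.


s = (0, 1, 1, 0)^T, error position = 6, corrected codeword c = 111111011011011

Compute s = H r^T mod 2 one row at a time:
  s_1 = 1 + 1 + 0 + 1 + 1 + 0 + 1 + 1 = 6 ≡ 0 (mod 2).
  s_2 = 1 + 1 + 0 + 0 + 1 + 0 + 1 + 1 = 5 ≡ 1 (mod 2).
  s_3 = 1 + 1 + 0 + 0 + 0 + 1 + 1 + 1 = 5 ≡ 1 (mod 2).
  s_4 = 1 + 1 + 1 + 0 + 1 + 1 + 0 + 1 = 6 ≡ 0 (mod 2).
s = (0, 1, 1, 0)^T — this equals column 6 of H (binary 0110), so error is at position 6.
Correct: flip bit 6 of r = 111110011011011 to get c = 111111011011011.


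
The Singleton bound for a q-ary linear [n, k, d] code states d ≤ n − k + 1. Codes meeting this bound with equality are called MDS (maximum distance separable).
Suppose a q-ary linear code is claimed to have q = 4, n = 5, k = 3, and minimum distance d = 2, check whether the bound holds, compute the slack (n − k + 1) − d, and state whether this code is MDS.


Singleton RHS = n − k + 1 = 3, slack = 1, bound satisfied, not MDS.

Singleton bound: d ≤ n − k + 1.
Here n = 5, k = 3, so n − k + 1 = 3.
Given d = 2, check d ≤ 3: YES.
Slack = (n − k + 1) − d = 1.
The code is NOT MDS (slack = 1 > 0).
Description: the claimed parameters are [5, 3, 2]_4; such a code would be non-MDS.


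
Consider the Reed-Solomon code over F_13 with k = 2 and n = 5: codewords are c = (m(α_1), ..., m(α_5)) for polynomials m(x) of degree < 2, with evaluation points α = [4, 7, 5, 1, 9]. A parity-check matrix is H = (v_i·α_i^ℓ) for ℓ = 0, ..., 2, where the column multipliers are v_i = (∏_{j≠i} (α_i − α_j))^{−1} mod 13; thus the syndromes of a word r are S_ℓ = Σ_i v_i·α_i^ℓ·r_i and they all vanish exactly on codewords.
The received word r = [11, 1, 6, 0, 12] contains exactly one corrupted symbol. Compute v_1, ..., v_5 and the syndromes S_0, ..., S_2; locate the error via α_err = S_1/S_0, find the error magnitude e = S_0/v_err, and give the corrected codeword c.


S = (3, 8, 4), error at position 2, error magnitude e = 5, c = [11, 9, 6, 0, 12].

Step 1: column multipliers v_i = (∏_{j≠i}(α_i − α_j))^{−1} mod 13.
  i = 1 (α = 4): (4−7)(4−5)(4−1)(4−9) = (−3)·(−1)·3·(−5) = −45 ≡ 7, so v_1 = 7^{−1} = 2 (mod 13).
  i = 2 (α = 7): (7−4)(7−5)(7−1)(7−9) = 3·2·6·(−2) = −72 ≡ 6, so v_2 = 6^{−1} = 11 (mod 13).
  i = 3 (α = 5): (5−4)(5−7)(5−1)(5−9) = 1·(−2)·4·(−4) = 32 ≡ 6, so v_3 = 6^{−1} = 11 (mod 13).
  i = 4 (α = 1): (1−4)(1−7)(1−5)(1−9) = (−3)·(−6)·(−4)·(−8) = 576 ≡ 4, so v_4 = 4^{−1} = 10 (mod 13).
  i = 5 (α = 9): (9−4)(9−7)(9−5)(9−1) = 5·2·4·8 = 320 ≡ 8, so v_5 = 8^{−1} = 5 (mod 13).
  v = [2, 11, 11, 10, 5].
Step 2: syndromes of r = [11, 1, 6, 0, 12] (all sums mod 13).
  S_0 = Σ v_i r_i = 2·11 + 11·1 + 11·6 + 10·0 + 5·12 = 159 ≡ 3.
  S_1 = Σ v_i α_i r_i = 2·4·11 + 11·7·1 + 11·5·6 + 10·1·0 + 5·9·12 = 1035 ≡ 8.
  α_i^2 mod 13 = [3, 10, 12, 1, 3].
  S_2 = Σ v_i α_i^2 r_i = 2·3·11 + 11·10·1 + 11·12·6 + 10·1·0 + 5·3·12 = 1148 ≡ 4.
  S = (3, 8, 4) ≠ 0, so r is not a codeword (an error is present).
Step 3: locate the error. For a single error e at position i, S_ℓ = v_i·e·α_i^ℓ, so α_err = S_1/S_0.
  S_0^{−1} = 3^{−1} = 9 (mod 13), so α_err = 8·9 = 72 ≡ 7 = α_2. Error position i = 2.
  Consistency check: S_2/S_1 = 4·5 = 20 ≡ 7 = α_err ✓ (single-error assumption holds).
Step 4: error magnitude e = S_0/v_2 = S_0·∏_{j≠2}(α_2 − α_j) = 3·6 = 18 ≡ 5 (mod 13).
Step 5: correct position 2: c_2 = r_2 − e = 1 − 5 ≡ 9 (mod 13). Hence c = [11, 9, 6, 0, 12].
  Check: interpolating c through the α_i gives m(x) = 5 + 8·x (degree < 2) with m(α_i) = c_i for every i, so c is indeed a codeword.


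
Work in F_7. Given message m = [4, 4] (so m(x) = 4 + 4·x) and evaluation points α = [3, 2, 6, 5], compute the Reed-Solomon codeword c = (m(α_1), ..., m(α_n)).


c = [2, 5, 0, 3]

Message polynomial: m(x) = 4 + 4·x (mod 7).
For each evaluation point α_i, compute m(α_i) mod 7:
  α_1 = 3: Horner steps 4 → 2, so m(3) = 2.
  α_2 = 2: Horner steps 4 → 5, so m(2) = 5.
  α_3 = 6: Horner steps 4 → 0, so m(6) = 0.
  α_4 = 5: Horner steps 4 → 3, so m(5) = 3.
Codeword c = [2, 5, 0, 3] ∈ F_7^4.


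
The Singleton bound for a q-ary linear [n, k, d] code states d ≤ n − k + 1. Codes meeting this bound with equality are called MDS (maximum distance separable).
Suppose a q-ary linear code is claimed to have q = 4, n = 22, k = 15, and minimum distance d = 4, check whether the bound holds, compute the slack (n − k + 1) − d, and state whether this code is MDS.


Singleton RHS = n − k + 1 = 8, slack = 4, bound satisfied, not MDS.

Singleton bound: d ≤ n − k + 1.
Here n = 22, k = 15, so n − k + 1 = 8.
Given d = 4, check d ≤ 8: YES.
Slack = (n − k + 1) − d = 4.
The code is NOT MDS (slack = 4 > 0).
Description: the claimed parameters are [22, 15, 4]_4; such a code would be non-MDS.


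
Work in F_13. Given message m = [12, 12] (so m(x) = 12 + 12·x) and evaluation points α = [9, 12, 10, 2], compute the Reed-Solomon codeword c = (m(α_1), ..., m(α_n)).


c = [3, 0, 2, 10]

Message polynomial: m(x) = 12 + 12·x (mod 13).
For each evaluation point α_i, compute m(α_i) mod 13:
  α_1 = 9: Horner steps 12 → 3, so m(9) = 3.
  α_2 = 12: Horner steps 12 → 0, so m(12) = 0.
  α_3 = 10: Horner steps 12 → 2, so m(10) = 2.
  α_4 = 2: Horner steps 12 → 10, so m(2) = 10.
Codeword c = [3, 0, 2, 10] ∈ F_13^4.


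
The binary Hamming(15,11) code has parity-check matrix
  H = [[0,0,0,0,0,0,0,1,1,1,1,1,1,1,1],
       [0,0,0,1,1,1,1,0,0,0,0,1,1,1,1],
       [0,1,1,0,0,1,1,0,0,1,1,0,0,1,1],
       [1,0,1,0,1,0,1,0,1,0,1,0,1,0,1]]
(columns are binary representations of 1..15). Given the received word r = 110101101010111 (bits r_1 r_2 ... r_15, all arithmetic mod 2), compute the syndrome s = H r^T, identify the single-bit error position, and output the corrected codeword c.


s = (1, 0, 0, 0)^T, error position = 8, corrected codeword c = 110101111010111

Compute s = H r^T mod 2 one row at a time:
  s_1 = 0 + 1 + 0 + 1 + 0 + 1 + 1 + 1 = 5 ≡ 1 (mod 2).
  s_2 = 1 + 0 + 1 + 1 + 0 + 1 + 1 + 1 = 6 ≡ 0 (mod 2).
  s_3 = 1 + 0 + 1 + 1 + 0 + 1 + 1 + 1 = 6 ≡ 0 (mod 2).
  s_4 = 1 + 0 + 0 + 1 + 1 + 1 + 1 + 1 = 6 ≡ 0 (mod 2).
s = (1, 0, 0, 0)^T — this equals column 8 of H (binary 1000), so error is at position 8.
Correct: flip bit 8 of r = 110101101010111 to get c = 110101111010111.


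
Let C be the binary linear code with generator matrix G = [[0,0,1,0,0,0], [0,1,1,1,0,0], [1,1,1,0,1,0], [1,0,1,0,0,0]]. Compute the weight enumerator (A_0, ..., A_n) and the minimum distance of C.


Weight distribution: A_0 = 1, A_1 = 2, A_2 = 4, A_3 = 6, A_4 = 3. Minimum distance d = 1.

Enumerate all 2^4 = 16 messages m ∈ F_2^4.
For each, compute codeword c = mG in F_2^6, then tally its weight.
  m = 0000 → c = 000000, weight = 0.
  m = 1000 → c = 001000, weight = 1.
  m = 0100 → c = 011100, weight = 3.
  m = 1100 → c = 010100, weight = 2.
  m = 0010 → c = 111010, weight = 4.
  m = 1010 → c = 110010, weight = 3.
  m = 0110 → c = 100110, weight = 3.
  m = 1110 → c = 101110, weight = 4.
  m = 0001 → c = 101000, weight = 2.
  m = 1001 → c = 100000, weight = 1.
  m = 0101 → c = 110100, weight = 3.
  m = 1101 → c = 111100, weight = 4.
  m = 0011 → c = 010010, weight = 2.
  m = 1011 → c = 011010, weight = 3.
  m = 0111 → c = 001110, weight = 3.
  m = 1111 → c = 000110, weight = 2.
Tally weights:
  weight 0: 1 codewords.
  weight 1: 2 codewords.
  weight 2: 4 codewords.
  weight 3: 6 codewords.
  weight 4: 3 codewords.
Minimum distance d = smallest w > 0 with A_w > 0 = 1.
Sanity: Σ A_w = 16 = 2^4 = 16 ✓.


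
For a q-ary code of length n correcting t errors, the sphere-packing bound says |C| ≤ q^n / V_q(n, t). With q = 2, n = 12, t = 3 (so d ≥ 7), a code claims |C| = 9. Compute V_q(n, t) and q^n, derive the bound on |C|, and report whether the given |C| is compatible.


V_q(n, t) = 299, q^n = 4096, Hamming bound = 13, |C| = 9 ≤ bound (satisfied).

Step 1: Compute V_q(n, t) = Σ_{j=0}^3 C(n, j) (q−1)^j.
  j = 0: C(12,0)·(1)^0 = 1·1 = 1.
  j = 1: C(12,1)·(1)^1 = 12·1 = 12.
  j = 2: C(12,2)·(1)^2 = 66·1 = 66.
  j = 3: C(12,3)·(1)^3 = 220·1 = 220.
  V_q(n, t) = 1 + 12 + 66 + 220 = 299.
Step 2: q^n = 2^12 = 4096.
Step 3: Hamming bound ⌊q^n / V_q(n,t)⌋ = ⌊4096/299⌋ = 13.
Step 4: Compare |C| = 9 to 13: satisfied.
The claimed |C| lies below the Hamming bound.


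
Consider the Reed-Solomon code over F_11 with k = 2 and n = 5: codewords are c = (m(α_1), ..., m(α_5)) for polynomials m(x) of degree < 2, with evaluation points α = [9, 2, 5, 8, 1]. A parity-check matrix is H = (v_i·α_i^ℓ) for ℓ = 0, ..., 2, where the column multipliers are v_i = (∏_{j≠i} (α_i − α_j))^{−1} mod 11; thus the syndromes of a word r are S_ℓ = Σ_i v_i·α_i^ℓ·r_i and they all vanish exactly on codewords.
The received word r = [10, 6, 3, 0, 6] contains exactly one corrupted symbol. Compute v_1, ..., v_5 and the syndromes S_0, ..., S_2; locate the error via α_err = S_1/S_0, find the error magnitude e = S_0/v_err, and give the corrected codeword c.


S = (8, 8, 8), error at position 5, error magnitude e = 10, c = [10, 6, 3, 0, 7].

Step 1: column multipliers v_i = (∏_{j≠i}(α_i − α_j))^{−1} mod 11.
  i = 1 (α = 9): (9−2)(9−5)(9−8)(9−1) = 7·4·1·8 = 224 ≡ 4, so v_1 = 4^{−1} = 3 (mod 11).
  i = 2 (α = 2): (2−9)(2−5)(2−8)(2−1) = (−7)·(−3)·(−6)·1 = −126 ≡ 6, so v_2 = 6^{−1} = 2 (mod 11).
  i = 3 (α = 5): (5−9)(5−2)(5−8)(5−1) = (−4)·3·(−3)·4 = 144 ≡ 1, so v_3 = 1^{−1} = 1 (mod 11).
  i = 4 (α = 8): (8−9)(8−2)(8−5)(8−1) = (−1)·6·3·7 = −126 ≡ 6, so v_4 = 6^{−1} = 2 (mod 11).
  i = 5 (α = 1): (1−9)(1−2)(1−5)(1−8) = (−8)·(−1)·(−4)·(−7) = 224 ≡ 4, so v_5 = 4^{−1} = 3 (mod 11).
  v = [3, 2, 1, 2, 3].
Step 2: syndromes of r = [10, 6, 3, 0, 6] (all sums mod 11).
  S_0 = Σ v_i r_i = 3·10 + 2·6 + 1·3 + 2·0 + 3·6 = 63 ≡ 8.
  S_1 = Σ v_i α_i r_i = 3·9·10 + 2·2·6 + 1·5·3 + 2·8·0 + 3·1·6 = 327 ≡ 8.
  α_i^2 mod 11 = [4, 4, 3, 9, 1].
  S_2 = Σ v_i α_i^2 r_i = 3·4·10 + 2·4·6 + 1·3·3 + 2·9·0 + 3·1·6 = 195 ≡ 8.
  S = (8, 8, 8) ≠ 0, so r is not a codeword (an error is present).
Step 3: locate the error. For a single error e at position i, S_ℓ = v_i·e·α_i^ℓ, so α_err = S_1/S_0.
  S_0^{−1} = 8^{−1} = 7 (mod 11), so α_err = 8·7 = 56 ≡ 1 = α_5. Error position i = 5.
  Consistency check: S_2/S_1 = 8·7 = 56 ≡ 1 = α_err ✓ (single-error assumption holds).
Step 4: error magnitude e = S_0/v_5 = S_0·∏_{j≠5}(α_5 − α_j) = 8·4 = 32 ≡ 10 (mod 11).
Step 5: correct position 5: c_5 = r_5 − e = 6 − 10 ≡ 7 (mod 11). Hence c = [10, 6, 3, 0, 7].
  Check: interpolating c through the α_i gives m(x) = 8 + 10·x (degree < 2) with m(α_i) = c_i for every i, so c is indeed a codeword.


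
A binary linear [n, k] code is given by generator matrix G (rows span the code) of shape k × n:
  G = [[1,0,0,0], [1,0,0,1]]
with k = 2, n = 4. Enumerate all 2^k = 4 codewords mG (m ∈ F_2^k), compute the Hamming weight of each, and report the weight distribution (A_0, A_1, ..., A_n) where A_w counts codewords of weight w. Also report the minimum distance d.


Weight distribution: A_0 = 1, A_1 = 2, A_2 = 1. Minimum distance d = 1.

Enumerate all 2^2 = 4 messages m ∈ F_2^2.
For each, compute codeword c = mG in F_2^4, then tally its weight.
  m = 00 → c = 0000, weight = 0.
  m = 10 → c = 1000, weight = 1.
  m = 01 → c = 1001, weight = 2.
  m = 11 → c = 0001, weight = 1.
Tally weights:
  weight 0: 1 codewords.
  weight 1: 2 codewords.
  weight 2: 1 codewords.
Minimum distance d = smallest w > 0 with A_w > 0 = 1.
Sanity: Σ A_w = 4 = 2^2 = 4 ✓.


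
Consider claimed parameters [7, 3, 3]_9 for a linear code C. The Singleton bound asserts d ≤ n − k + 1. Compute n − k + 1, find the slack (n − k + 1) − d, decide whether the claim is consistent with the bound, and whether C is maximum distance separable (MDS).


Singleton RHS = n − k + 1 = 5, slack = 2, bound satisfied, not MDS.

Singleton bound: d ≤ n − k + 1.
Here n = 7, k = 3, so n − k + 1 = 5.
Given d = 3, check d ≤ 5: YES.
Slack = (n − k + 1) − d = 2.
The code is NOT MDS (slack = 2 > 0).
Description: the claimed parameters are [7, 3, 3]_9; such a code would be non-MDS.


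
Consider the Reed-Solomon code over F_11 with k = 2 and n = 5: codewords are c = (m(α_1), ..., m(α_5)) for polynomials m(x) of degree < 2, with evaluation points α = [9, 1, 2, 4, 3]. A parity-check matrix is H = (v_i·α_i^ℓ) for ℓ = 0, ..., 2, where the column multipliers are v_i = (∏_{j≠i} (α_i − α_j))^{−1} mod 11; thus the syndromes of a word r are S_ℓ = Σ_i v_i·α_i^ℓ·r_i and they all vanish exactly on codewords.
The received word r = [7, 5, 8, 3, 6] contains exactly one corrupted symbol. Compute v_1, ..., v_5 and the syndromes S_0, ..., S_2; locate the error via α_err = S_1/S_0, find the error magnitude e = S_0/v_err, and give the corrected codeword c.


S = (6, 7, 10), error at position 5, error magnitude e = 6, c = [7, 5, 8, 3, 0].

Step 1: column multipliers v_i = (∏_{j≠i}(α_i − α_j))^{−1} mod 11.
  i = 1 (α = 9): (9−1)(9−2)(9−4)(9−3) = 8·7·5·6 = 1680 ≡ 8, so v_1 = 8^{−1} = 7 (mod 11).
  i = 2 (α = 1): (1−9)(1−2)(1−4)(1−3) = (−8)·(−1)·(−3)·(−2) = 48 ≡ 4, so v_2 = 4^{−1} = 3 (mod 11).
  i = 3 (α = 2): (2−9)(2−1)(2−4)(2−3) = (−7)·1·(−2)·(−1) = −14 ≡ 8, so v_3 = 8^{−1} = 7 (mod 11).
  i = 4 (α = 4): (4−9)(4−1)(4−2)(4−3) = (−5)·3·2·1 = −30 ≡ 3, so v_4 = 3^{−1} = 4 (mod 11).
  i = 5 (α = 3): (3−9)(3−1)(3−2)(3−4) = (−6)·2·1·(−1) = 12 ≡ 1, so v_5 = 1^{−1} = 1 (mod 11).
  v = [7, 3, 7, 4, 1].
Step 2: syndromes of r = [7, 5, 8, 3, 6] (all sums mod 11).
  S_0 = Σ v_i r_i = 7·7 + 3·5 + 7·8 + 4·3 + 1·6 = 138 ≡ 6.
  S_1 = Σ v_i α_i r_i = 7·9·7 + 3·1·5 + 7·2·8 + 4·4·3 + 1·3·6 = 634 ≡ 7.
  α_i^2 mod 11 = [4, 1, 4, 5, 9].
  S_2 = Σ v_i α_i^2 r_i = 7·4·7 + 3·1·5 + 7·4·8 + 4·5·3 + 1·9·6 = 549 ≡ 10.
  S = (6, 7, 10) ≠ 0, so r is not a codeword (an error is present).
Step 3: locate the error. For a single error e at position i, S_ℓ = v_i·e·α_i^ℓ, so α_err = S_1/S_0.
  S_0^{−1} = 6^{−1} = 2 (mod 11), so α_err = 7·2 = 14 ≡ 3 = α_5. Error position i = 5.
  Consistency check: S_2/S_1 = 10·8 = 80 ≡ 3 = α_err ✓ (single-error assumption holds).
Step 4: error magnitude e = S_0/v_5 = S_0·∏_{j≠5}(α_5 − α_j) = 6·1 = 6 ≡ 6 (mod 11).
Step 5: correct position 5: c_5 = r_5 − e = 6 − 6 ≡ 0 (mod 11). Hence c = [7, 5, 8, 3, 0].
  Check: interpolating c through the α_i gives m(x) = 2 + 3·x (degree < 2) with m(α_i) = c_i for every i, so c is indeed a codeword.


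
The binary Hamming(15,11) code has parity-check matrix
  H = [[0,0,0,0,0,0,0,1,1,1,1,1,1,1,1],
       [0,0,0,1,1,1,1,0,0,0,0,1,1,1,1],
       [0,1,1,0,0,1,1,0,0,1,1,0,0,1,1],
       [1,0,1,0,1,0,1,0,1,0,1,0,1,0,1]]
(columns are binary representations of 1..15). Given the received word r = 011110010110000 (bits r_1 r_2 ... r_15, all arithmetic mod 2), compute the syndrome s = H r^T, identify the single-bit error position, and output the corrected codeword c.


s = (1, 0, 0, 1)^T, error position = 9, corrected codeword c = 011110011110000

Compute s = H r^T mod 2 one row at a time:
  s_1 = 1 + 0 + 1 + 1 + 0 + 0 + 0 + 0 = 3 ≡ 1 (mod 2).
  s_2 = 1 + 1 + 0 + 0 + 0 + 0 + 0 + 0 = 2 ≡ 0 (mod 2).
  s_3 = 1 + 1 + 0 + 0 + 1 + 1 + 0 + 0 = 4 ≡ 0 (mod 2).
  s_4 = 0 + 1 + 1 + 0 + 0 + 1 + 0 + 0 = 3 ≡ 1 (mod 2).
s = (1, 0, 0, 1)^T — this equals column 9 of H (binary 1001), so error is at position 9.
Correct: flip bit 9 of r = 011110010110000 to get c = 011110011110000.


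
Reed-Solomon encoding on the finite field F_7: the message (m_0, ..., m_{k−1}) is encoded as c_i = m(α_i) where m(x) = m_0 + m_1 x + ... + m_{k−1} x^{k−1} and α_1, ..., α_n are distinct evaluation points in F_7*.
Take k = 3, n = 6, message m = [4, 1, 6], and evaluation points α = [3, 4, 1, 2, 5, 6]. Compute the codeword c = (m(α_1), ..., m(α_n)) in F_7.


c = [5, 6, 4, 2, 5, 2]

Message polynomial: m(x) = 4 + 1·x + 6·x^2 (mod 7).
For each evaluation point α_i, compute m(α_i) mod 7:
  α_1 = 3: Horner steps 6 → 5 → 5, so m(3) = 5.
  α_2 = 4: Horner steps 6 → 4 → 6, so m(4) = 6.
  α_3 = 1: Horner steps 6 → 0 → 4, so m(1) = 4.
  α_4 = 2: Horner steps 6 → 6 → 2, so m(2) = 2.
  α_5 = 5: Horner steps 6 → 3 → 5, so m(5) = 5.
  α_6 = 6: Horner steps 6 → 2 → 2, so m(6) = 2.
Codeword c = [5, 6, 4, 2, 5, 2] ∈ F_7^6.


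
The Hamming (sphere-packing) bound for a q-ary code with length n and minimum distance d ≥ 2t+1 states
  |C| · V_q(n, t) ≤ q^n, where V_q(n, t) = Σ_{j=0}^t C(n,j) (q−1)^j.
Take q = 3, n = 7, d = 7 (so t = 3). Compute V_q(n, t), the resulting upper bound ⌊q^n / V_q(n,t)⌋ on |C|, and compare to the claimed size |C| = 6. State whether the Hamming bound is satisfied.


V_q(n, t) = 379, q^n = 2187, Hamming bound = 5, |C| = 6 > bound (violated).

Step 1: Compute V_q(n, t) = Σ_{j=0}^3 C(n, j) (q−1)^j.
  j = 0: C(7,0)·(2)^0 = 1·1 = 1.
  j = 1: C(7,1)·(2)^1 = 7·2 = 14.
  j = 2: C(7,2)·(2)^2 = 21·4 = 84.
  j = 3: C(7,3)·(2)^3 = 35·8 = 280.
  V_q(n, t) = 1 + 14 + 84 + 280 = 379.
Step 2: q^n = 3^7 = 2187.
Step 3: Hamming bound ⌊q^n / V_q(n,t)⌋ = ⌊2187/379⌋ = 5.
Step 4: Compare |C| = 6 to 5: violated.
The claimed |C| lies above the Hamming bound, so no 3-ary code of length 7 with d ≥ 7 can have 6 codewords.


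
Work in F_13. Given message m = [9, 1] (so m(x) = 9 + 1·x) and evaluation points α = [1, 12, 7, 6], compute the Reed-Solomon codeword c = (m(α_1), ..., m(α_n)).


c = [10, 8, 3, 2]

Message polynomial: m(x) = 9 + 1·x (mod 13).
For each evaluation point α_i, compute m(α_i) mod 13:
  α_1 = 1: Horner steps 1 → 10, so m(1) = 10.
  α_2 = 12: Horner steps 1 → 8, so m(12) = 8.
  α_3 = 7: Horner steps 1 → 3, so m(7) = 3.
  α_4 = 6: Horner steps 1 → 2, so m(6) = 2.
Codeword c = [10, 8, 3, 2] ∈ F_13^4.


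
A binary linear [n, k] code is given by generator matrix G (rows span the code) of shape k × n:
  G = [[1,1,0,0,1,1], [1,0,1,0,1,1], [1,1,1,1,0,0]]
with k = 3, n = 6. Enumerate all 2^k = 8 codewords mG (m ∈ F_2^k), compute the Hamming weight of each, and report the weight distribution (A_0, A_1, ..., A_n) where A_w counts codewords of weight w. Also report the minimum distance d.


Weight distribution: A_0 = 1, A_2 = 2, A_4 = 5. Minimum distance d = 2.

Enumerate all 2^3 = 8 messages m ∈ F_2^3.
For each, compute codeword c = mG in F_2^6, then tally its weight.
  m = 000 → c = 000000, weight = 0.
  m = 100 → c = 110011, weight = 4.
  m = 010 → c = 101011, weight = 4.
  m = 110 → c = 011000, weight = 2.
  m = 001 → c = 111100, weight = 4.
  m = 101 → c = 001111, weight = 4.
  m = 011 → c = 010111, weight = 4.
  m = 111 → c = 100100, weight = 2.
Tally weights:
  weight 0: 1 codewords.
  weight 2: 2 codewords.
  weight 4: 5 codewords.
Minimum distance d = smallest w > 0 with A_w > 0 = 2.
Sanity: Σ A_w = 8 = 2^3 = 8 ✓.


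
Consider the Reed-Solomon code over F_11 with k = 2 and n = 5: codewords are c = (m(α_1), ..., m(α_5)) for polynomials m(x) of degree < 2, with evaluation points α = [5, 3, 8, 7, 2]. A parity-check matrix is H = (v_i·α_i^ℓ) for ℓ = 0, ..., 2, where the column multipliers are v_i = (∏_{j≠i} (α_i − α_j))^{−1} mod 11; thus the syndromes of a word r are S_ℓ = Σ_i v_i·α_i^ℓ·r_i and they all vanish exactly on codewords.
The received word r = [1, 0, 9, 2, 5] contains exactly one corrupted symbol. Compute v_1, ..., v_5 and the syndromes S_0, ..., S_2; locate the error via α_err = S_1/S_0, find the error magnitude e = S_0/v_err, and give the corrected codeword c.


S = (6, 4, 10), error at position 3, error magnitude e = 1, c = [1, 0, 8, 2, 5].

Step 1: column multipliers v_i = (∏_{j≠i}(α_i − α_j))^{−1} mod 11.
  i = 1 (α = 5): (5−3)(5−8)(5−7)(5−2) = 2·(−3)·(−2)·3 = 36 ≡ 3, so v_1 = 3^{−1} = 4 (mod 11).
  i = 2 (α = 3): (3−5)(3−8)(3−7)(3−2) = (−2)·(−5)·(−4)·1 = −40 ≡ 4, so v_2 = 4^{−1} = 3 (mod 11).
  i = 3 (α = 8): (8−5)(8−3)(8−7)(8−2) = 3·5·1·6 = 90 ≡ 2, so v_3 = 2^{−1} = 6 (mod 11).
  i = 4 (α = 7): (7−5)(7−3)(7−8)(7−2) = 2·4·(−1)·5 = −40 ≡ 4, so v_4 = 4^{−1} = 3 (mod 11).
  i = 5 (α = 2): (2−5)(2−3)(2−8)(2−7) = (−3)·(−1)·(−6)·(−5) = 90 ≡ 2, so v_5 = 2^{−1} = 6 (mod 11).
  v = [4, 3, 6, 3, 6].
Step 2: syndromes of r = [1, 0, 9, 2, 5] (all sums mod 11).
  S_0 = Σ v_i r_i = 4·1 + 3·0 + 6·9 + 3·2 + 6·5 = 94 ≡ 6.
  S_1 = Σ v_i α_i r_i = 4·5·1 + 3·3·0 + 6·8·9 + 3·7·2 + 6·2·5 = 554 ≡ 4.
  α_i^2 mod 11 = [3, 9, 9, 5, 4].
  S_2 = Σ v_i α_i^2 r_i = 4·3·1 + 3·9·0 + 6·9·9 + 3·5·2 + 6·4·5 = 648 ≡ 10.
  S = (6, 4, 10) ≠ 0, so r is not a codeword (an error is present).
Step 3: locate the error. For a single error e at position i, S_ℓ = v_i·e·α_i^ℓ, so α_err = S_1/S_0.
  S_0^{−1} = 6^{−1} = 2 (mod 11), so α_err = 4·2 = 8 ≡ 8 = α_3. Error position i = 3.
  Consistency check: S_2/S_1 = 10·3 = 30 ≡ 8 = α_err ✓ (single-error assumption holds).
Step 4: error magnitude e = S_0/v_3 = S_0·∏_{j≠3}(α_3 − α_j) = 6·2 = 12 ≡ 1 (mod 11).
Step 5: correct position 3: c_3 = r_3 − e = 9 − 1 ≡ 8 (mod 11). Hence c = [1, 0, 8, 2, 5].
  Check: interpolating c through the α_i gives m(x) = 4 + 6·x (degree < 2) with m(α_i) = c_i for every i, so c is indeed a codeword.


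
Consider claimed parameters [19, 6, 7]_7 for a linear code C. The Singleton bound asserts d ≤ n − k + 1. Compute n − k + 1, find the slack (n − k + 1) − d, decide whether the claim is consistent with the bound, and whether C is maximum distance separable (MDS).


Singleton RHS = n − k + 1 = 14, slack = 7, bound satisfied, not MDS.

Singleton bound: d ≤ n − k + 1.
Here n = 19, k = 6, so n − k + 1 = 14.
Given d = 7, check d ≤ 14: YES.
Slack = (n − k + 1) − d = 7.
The code is NOT MDS (slack = 7 > 0).
Description: the claimed parameters are [19, 6, 7]_7; such a code would be non-MDS.


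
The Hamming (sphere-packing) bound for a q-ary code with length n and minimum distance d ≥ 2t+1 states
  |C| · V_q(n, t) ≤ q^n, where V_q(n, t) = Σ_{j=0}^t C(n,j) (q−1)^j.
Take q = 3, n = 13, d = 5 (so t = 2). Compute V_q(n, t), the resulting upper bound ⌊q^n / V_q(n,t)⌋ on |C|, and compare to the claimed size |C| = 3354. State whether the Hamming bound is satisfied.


V_q(n, t) = 339, q^n = 1594323, Hamming bound = 4703, |C| = 3354 ≤ bound (satisfied).

Step 1: Compute V_q(n, t) = Σ_{j=0}^2 C(n, j) (q−1)^j.
  j = 0: C(13,0)·(2)^0 = 1·1 = 1.
  j = 1: C(13,1)·(2)^1 = 13·2 = 26.
  j = 2: C(13,2)·(2)^2 = 78·4 = 312.
  V_q(n, t) = 1 + 26 + 312 = 339.
Step 2: q^n = 3^13 = 1594323.
Step 3: Hamming bound ⌊q^n / V_q(n,t)⌋ = ⌊1594323/339⌋ = 4703.
Step 4: Compare |C| = 3354 to 4703: satisfied.
The claimed |C| lies below the Hamming bound.


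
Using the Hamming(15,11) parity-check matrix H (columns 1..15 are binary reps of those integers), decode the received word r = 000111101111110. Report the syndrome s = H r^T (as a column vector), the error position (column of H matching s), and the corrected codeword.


s = (0, 1, 1, 1)^T, error position = 7, corrected codeword c = 000111001111110

Compute s = H r^T mod 2 one row at a time:
  s_1 = 0 + 1 + 1 + 1 + 1 + 1 + 1 + 0 = 6 ≡ 0 (mod 2).
  s_2 = 1 + 1 + 1 + 1 + 1 + 1 + 1 + 0 = 7 ≡ 1 (mod 2).
  s_3 = 0 + 0 + 1 + 1 + 1 + 1 + 1 + 0 = 5 ≡ 1 (mod 2).
  s_4 = 0 + 0 + 1 + 1 + 1 + 1 + 1 + 0 = 5 ≡ 1 (mod 2).
s = (0, 1, 1, 1)^T — this equals column 7 of H (binary 0111), so error is at position 7.
Correct: flip bit 7 of r = 000111101111110 to get c = 000111001111110.


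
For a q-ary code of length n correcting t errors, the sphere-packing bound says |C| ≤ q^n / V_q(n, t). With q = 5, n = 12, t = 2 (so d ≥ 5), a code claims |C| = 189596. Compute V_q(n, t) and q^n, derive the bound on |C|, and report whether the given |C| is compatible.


V_q(n, t) = 1105, q^n = 244140625, Hamming bound = 220941, |C| = 189596 ≤ bound (satisfied).

Step 1: Compute V_q(n, t) = Σ_{j=0}^2 C(n, j) (q−1)^j.
  j = 0: C(12,0)·(4)^0 = 1·1 = 1.
  j = 1: C(12,1)·(4)^1 = 12·4 = 48.
  j = 2: C(12,2)·(4)^2 = 66·16 = 1056.
  V_q(n, t) = 1 + 48 + 1056 = 1105.
Step 2: q^n = 5^12 = 244140625.
Step 3: Hamming bound ⌊q^n / V_q(n,t)⌋ = ⌊244140625/1105⌋ = 220941.
Step 4: Compare |C| = 189596 to 220941: satisfied.
The claimed |C| lies below the Hamming bound.


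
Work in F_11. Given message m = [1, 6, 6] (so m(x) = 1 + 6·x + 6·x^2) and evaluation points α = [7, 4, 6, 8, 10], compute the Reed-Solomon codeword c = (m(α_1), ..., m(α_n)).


c = [7, 0, 0, 4, 1]

Message polynomial: m(x) = 1 + 6·x + 6·x^2 (mod 11).
For each evaluation point α_i, compute m(α_i) mod 11:
  α_1 = 7: Horner steps 6 → 4 → 7, so m(7) = 7.
  α_2 = 4: Horner steps 6 → 8 → 0, so m(4) = 0.
  α_3 = 6: Horner steps 6 → 9 → 0, so m(6) = 0.
  α_4 = 8: Horner steps 6 → 10 → 4, so m(8) = 4.
  α_5 = 10: Horner steps 6 → 0 → 1, so m(10) = 1.
Codeword c = [7, 0, 0, 4, 1] ∈ F_11^5.


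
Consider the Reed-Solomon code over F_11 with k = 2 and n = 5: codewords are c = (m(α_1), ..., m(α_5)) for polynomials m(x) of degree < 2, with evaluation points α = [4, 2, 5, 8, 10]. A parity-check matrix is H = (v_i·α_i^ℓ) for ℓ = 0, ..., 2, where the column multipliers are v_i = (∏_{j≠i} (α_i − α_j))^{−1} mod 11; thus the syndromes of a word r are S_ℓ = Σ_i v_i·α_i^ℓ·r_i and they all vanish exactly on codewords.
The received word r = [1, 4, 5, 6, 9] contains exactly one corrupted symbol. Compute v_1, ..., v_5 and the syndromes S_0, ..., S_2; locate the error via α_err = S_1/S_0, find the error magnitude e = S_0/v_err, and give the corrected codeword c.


S = (4, 7, 4), error at position 5, error magnitude e = 6, c = [1, 4, 5, 6, 3].

Step 1: column multipliers v_i = (∏_{j≠i}(α_i − α_j))^{−1} mod 11.
  i = 1 (α = 4): (4−2)(4−5)(4−8)(4−10) = 2·(−1)·(−4)·(−6) = −48 ≡ 7, so v_1 = 7^{−1} = 8 (mod 11).
  i = 2 (α = 2): (2−4)(2−5)(2−8)(2−10) = (−2)·(−3)·(−6)·(−8) = 288 ≡ 2, so v_2 = 2^{−1} = 6 (mod 11).
  i = 3 (α = 5): (5−4)(5−2)(5−8)(5−10) = 1·3·(−3)·(−5) = 45 ≡ 1, so v_3 = 1^{−1} = 1 (mod 11).
  i = 4 (α = 8): (8−4)(8−2)(8−5)(8−10) = 4·6·3·(−2) = −144 ≡ 10, so v_4 = 10^{−1} = 10 (mod 11).
  i = 5 (α = 10): (10−4)(10−2)(10−5)(10−8) = 6·8·5·2 = 480 ≡ 7, so v_5 = 7^{−1} = 8 (mod 11).
  v = [8, 6, 1, 10, 8].
Step 2: syndromes of r = [1, 4, 5, 6, 9] (all sums mod 11).
  S_0 = Σ v_i r_i = 8·1 + 6·4 + 1·5 + 10·6 + 8·9 = 169 ≡ 4.
  S_1 = Σ v_i α_i r_i = 8·4·1 + 6·2·4 + 1·5·5 + 10·8·6 + 8·10·9 = 1305 ≡ 7.
  α_i^2 mod 11 = [5, 4, 3, 9, 1].
  S_2 = Σ v_i α_i^2 r_i = 8·5·1 + 6·4·4 + 1·3·5 + 10·9·6 + 8·1·9 = 763 ≡ 4.
  S = (4, 7, 4) ≠ 0, so r is not a codeword (an error is present).
Step 3: locate the error. For a single error e at position i, S_ℓ = v_i·e·α_i^ℓ, so α_err = S_1/S_0.
  S_0^{−1} = 4^{−1} = 3 (mod 11), so α_err = 7·3 = 21 ≡ 10 = α_5. Error position i = 5.
  Consistency check: S_2/S_1 = 4·8 = 32 ≡ 10 = α_err ✓ (single-error assumption holds).
Step 4: error magnitude e = S_0/v_5 = S_0·∏_{j≠5}(α_5 − α_j) = 4·7 = 28 ≡ 6 (mod 11).
Step 5: correct position 5: c_5 = r_5 − e = 9 − 6 ≡ 3 (mod 11). Hence c = [1, 4, 5, 6, 3].
  Check: interpolating c through the α_i gives m(x) = 7 + 4·x (degree < 2) with m(α_i) = c_i for every i, so c is indeed a codeword.


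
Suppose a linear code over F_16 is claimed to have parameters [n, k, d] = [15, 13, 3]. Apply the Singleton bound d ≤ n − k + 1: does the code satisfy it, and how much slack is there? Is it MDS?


Singleton RHS = n − k + 1 = 3, slack = 0, bound satisfied, MDS.

Singleton bound: d ≤ n − k + 1.
Here n = 15, k = 13, so n − k + 1 = 3.
Given d = 3, check d ≤ 3: YES.
Slack = (n − k + 1) − d = 0.
The code is MDS (slack = 0).
Description: the claimed parameters are [15, 13, 3]_16; such a code would be MDS (meets Singleton bound).


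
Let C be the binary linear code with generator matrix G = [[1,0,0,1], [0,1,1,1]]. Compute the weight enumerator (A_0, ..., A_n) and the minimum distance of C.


Weight distribution: A_0 = 1, A_2 = 1, A_3 = 2. Minimum distance d = 2.

Enumerate all 2^2 = 4 messages m ∈ F_2^2.
For each, compute codeword c = mG in F_2^4, then tally its weight.
  m = 00 → c = 0000, weight = 0.
  m = 10 → c = 1001, weight = 2.
  m = 01 → c = 0111, weight = 3.
  m = 11 → c = 1110, weight = 3.
Tally weights:
  weight 0: 1 codewords.
  weight 2: 1 codewords.
  weight 3: 2 codewords.
Minimum distance d = smallest w > 0 with A_w > 0 = 2.
Sanity: Σ A_w = 4 = 2^2 = 4 ✓.


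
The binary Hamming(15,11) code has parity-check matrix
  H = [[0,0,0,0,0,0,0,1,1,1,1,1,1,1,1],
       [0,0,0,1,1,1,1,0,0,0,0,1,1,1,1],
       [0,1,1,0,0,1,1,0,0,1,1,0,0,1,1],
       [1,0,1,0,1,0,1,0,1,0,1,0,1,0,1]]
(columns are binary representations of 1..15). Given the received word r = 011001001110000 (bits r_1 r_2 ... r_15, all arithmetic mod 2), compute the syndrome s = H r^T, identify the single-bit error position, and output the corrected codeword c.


s = (1, 1, 1, 1)^T, error position = 15, corrected codeword c = 011001001110001

Compute s = H r^T mod 2 one row at a time:
  s_1 = 0 + 1 + 1 + 1 + 0 + 0 + 0 + 0 = 3 ≡ 1 (mod 2).
  s_2 = 0 + 0 + 1 + 0 + 0 + 0 + 0 + 0 = 1 ≡ 1 (mod 2).
  s_3 = 1 + 1 + 1 + 0 + 1 + 1 + 0 + 0 = 5 ≡ 1 (mod 2).
  s_4 = 0 + 1 + 0 + 0 + 1 + 1 + 0 + 0 = 3 ≡ 1 (mod 2).
s = (1, 1, 1, 1)^T — this equals column 15 of H (binary 1111), so error is at position 15.
Correct: flip bit 15 of r = 011001001110000 to get c = 011001001110001.


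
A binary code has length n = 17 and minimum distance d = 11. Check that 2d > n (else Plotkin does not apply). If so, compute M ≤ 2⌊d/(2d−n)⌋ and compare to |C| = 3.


Plotkin bound M ≤ 4; given |C| = 3 ≤ bound (satisfied).

Check applicability: 2d = 22, n = 17.
2d − n = 5 > 0, so Plotkin applies.
Compute d/(2d−n) = 11/5 ≈ 2.2000.
⌊d/(2d−n)⌋ = 2.
Plotkin bound: M ≤ 2·2 = 4.
Given |C| = 3, check: satisfied.
This |C| is below the Plotkin bound.


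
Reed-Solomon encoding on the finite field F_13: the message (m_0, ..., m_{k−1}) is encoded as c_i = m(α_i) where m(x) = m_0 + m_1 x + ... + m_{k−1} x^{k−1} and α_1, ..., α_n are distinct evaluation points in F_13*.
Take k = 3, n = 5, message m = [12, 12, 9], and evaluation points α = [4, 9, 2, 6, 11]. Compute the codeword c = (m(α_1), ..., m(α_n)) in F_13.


c = [9, 4, 7, 5, 11]

Message polynomial: m(x) = 12 + 12·x + 9·x^2 (mod 13).
For each evaluation point α_i, compute m(α_i) mod 13:
  α_1 = 4: Horner steps 9 → 9 → 9, so m(4) = 9.
  α_2 = 9: Horner steps 9 → 2 → 4, so m(9) = 4.
  α_3 = 2: Horner steps 9 → 4 → 7, so m(2) = 7.
  α_4 = 6: Horner steps 9 → 1 → 5, so m(6) = 5.
  α_5 = 11: Horner steps 9 → 7 → 11, so m(11) = 11.
Codeword c = [9, 4, 7, 5, 11] ∈ F_13^5.


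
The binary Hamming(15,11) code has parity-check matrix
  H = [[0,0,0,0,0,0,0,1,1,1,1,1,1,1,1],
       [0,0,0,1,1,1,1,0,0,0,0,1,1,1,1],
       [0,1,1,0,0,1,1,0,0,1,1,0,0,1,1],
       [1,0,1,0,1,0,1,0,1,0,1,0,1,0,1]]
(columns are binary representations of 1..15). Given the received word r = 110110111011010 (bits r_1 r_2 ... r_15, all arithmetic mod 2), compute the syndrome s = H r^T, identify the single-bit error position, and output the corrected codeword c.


s = (1, 1, 0, 1)^T, error position = 13, corrected codeword c = 110110111011110

Compute s = H r^T mod 2 one row at a time:
  s_1 = 1 + 1 + 0 + 1 + 1 + 0 + 1 + 0 = 5 ≡ 1 (mod 2).
  s_2 = 1 + 1 + 0 + 1 + 1 + 0 + 1 + 0 = 5 ≡ 1 (mod 2).
  s_3 = 1 + 0 + 0 + 1 + 0 + 1 + 1 + 0 = 4 ≡ 0 (mod 2).
  s_4 = 1 + 0 + 1 + 1 + 1 + 1 + 0 + 0 = 5 ≡ 1 (mod 2).
s = (1, 1, 0, 1)^T — this equals column 13 of H (binary 1101), so error is at position 13.
Correct: flip bit 13 of r = 110110111011010 to get c = 110110111011110.


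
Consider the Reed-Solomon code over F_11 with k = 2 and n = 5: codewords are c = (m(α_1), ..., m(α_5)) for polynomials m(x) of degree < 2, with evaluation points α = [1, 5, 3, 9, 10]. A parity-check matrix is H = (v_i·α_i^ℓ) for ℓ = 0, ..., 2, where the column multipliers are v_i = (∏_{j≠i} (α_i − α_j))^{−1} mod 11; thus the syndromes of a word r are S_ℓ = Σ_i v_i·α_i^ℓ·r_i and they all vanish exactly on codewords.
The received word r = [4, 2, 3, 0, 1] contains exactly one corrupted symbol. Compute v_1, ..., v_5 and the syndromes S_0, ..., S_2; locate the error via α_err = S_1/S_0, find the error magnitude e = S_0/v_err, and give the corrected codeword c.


S = (1, 10, 1), error at position 5, error magnitude e = 7, c = [4, 2, 3, 0, 5].

Step 1: column multipliers v_i = (∏_{j≠i}(α_i − α_j))^{−1} mod 11.
  i = 1 (α = 1): (1−5)(1−3)(1−9)(1−10) = (−4)·(−2)·(−8)·(−9) = 576 ≡ 4, so v_1 = 4^{−1} = 3 (mod 11).
  i = 2 (α = 5): (5−1)(5−3)(5−9)(5−10) = 4·2·(−4)·(−5) = 160 ≡ 6, so v_2 = 6^{−1} = 2 (mod 11).
  i = 3 (α = 3): (3−1)(3−5)(3−9)(3−10) = 2·(−2)·(−6)·(−7) = −168 ≡ 8, so v_3 = 8^{−1} = 7 (mod 11).
  i = 4 (α = 9): (9−1)(9−5)(9−3)(9−10) = 8·4·6·(−1) = −192 ≡ 6, so v_4 = 6^{−1} = 2 (mod 11).
  i = 5 (α = 10): (10−1)(10−5)(10−3)(10−9) = 9·5·7·1 = 315 ≡ 7, so v_5 = 7^{−1} = 8 (mod 11).
  v = [3, 2, 7, 2, 8].
Step 2: syndromes of r = [4, 2, 3, 0, 1] (all sums mod 11).
  S_0 = Σ v_i r_i = 3·4 + 2·2 + 7·3 + 2·0 + 8·1 = 45 ≡ 1.
  S_1 = Σ v_i α_i r_i = 3·1·4 + 2·5·2 + 7·3·3 + 2·9·0 + 8·10·1 = 175 ≡ 10.
  α_i^2 mod 11 = [1, 3, 9, 4, 1].
  S_2 = Σ v_i α_i^2 r_i = 3·1·4 + 2·3·2 + 7·9·3 + 2·4·0 + 8·1·1 = 221 ≡ 1.
  S = (1, 10, 1) ≠ 0, so r is not a codeword (an error is present).
Step 3: locate the error. For a single error e at position i, S_ℓ = v_i·e·α_i^ℓ, so α_err = S_1/S_0.
  S_0^{−1} = 1^{−1} = 1 (mod 11), so α_err = 10·1 = 10 ≡ 10 = α_5. Error position i = 5.
  Consistency check: S_2/S_1 = 1·10 = 10 ≡ 10 = α_err ✓ (single-error assumption holds).
Step 4: error magnitude e = S_0/v_5 = S_0·∏_{j≠5}(α_5 − α_j) = 1·7 = 7 ≡ 7 (mod 11).
Step 5: correct position 5: c_5 = r_5 − e = 1 − 7 ≡ 5 (mod 11). Hence c = [4, 2, 3, 0, 5].
  Check: interpolating c through the α_i gives m(x) = 10 + 5·x (degree < 2) with m(α_i) = c_i for every i, so c is indeed a codeword.
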